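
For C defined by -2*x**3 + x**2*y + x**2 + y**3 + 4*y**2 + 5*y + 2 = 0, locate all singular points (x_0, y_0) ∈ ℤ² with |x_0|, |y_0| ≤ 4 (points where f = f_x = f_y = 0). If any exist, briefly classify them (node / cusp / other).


Singular points: {(0, -1)}; classification: cusp.

Compute partial derivatives:
  f_x = -6*x**2 + 2*x*y + 2*x.
  f_y = x**2 + 3*y**2 + 8*y + 5.
Scan x_0 ∈ {−4, ..., 4}. For each x_0, f_y(x_0, y) is a polynomial in y; find its integer roots y ∈ {−4, ..., 4}, then test f_x and f at those candidates.
  x = -4: f_y(-4, y) = 3*y**2 + 8*y + 21; no integer root y with |y| ≤ 4.
  x = -3: f_y(-3, y) = 3*y**2 + 8*y + 14; no integer root y with |y| ≤ 4.
  x = -2: f_y(-2, y) = 3*y**2 + 8*y + 9; no integer root y with |y| ≤ 4.
  x = -1: f_y(-1, y) = 3*y**2 + 8*y + 6; no integer root y with |y| ≤ 4.
  x = 0: f_y(0, y) = 3*y**2 + 8*y + 5; vanishes at y ∈ {-1}. (0, -1): f_x = 0, f = 0 — SINGULAR.
  x = 1: f_y(1, y) = 3*y**2 + 8*y + 6; no integer root y with |y| ≤ 4.
  x = 2: f_y(2, y) = 3*y**2 + 8*y + 9; no integer root y with |y| ≤ 4.
  x = 3: f_y(3, y) = 3*y**2 + 8*y + 14; no integer root y with |y| ≤ 4.
  x = 4: f_y(4, y) = 3*y**2 + 8*y + 21; no integer root y with |y| ≤ 4.
Only singular point on the grid: (0, -1).
Classify: substitute x = 0 + u, y = -1 + v and expand: f = -2*u**3 + u**2*v + v**3 + v**2.
No constant or linear terms (consistent with a singular point). Quadratic part: v**2. Cubic part: -2*u**3 + u**2*v + v**3.
The quadratic part v**2 is a perfect square, so there is a single (double) tangent line v = 0, i.e. y = -1. Restricting the cubic part to that line (v = 0) leaves -2*u**3 ≠ 0, so f is not divisible by v and the branch is v² ≈ 2*u**3 to lowest order — this is a cusp.
Classification: cusp.


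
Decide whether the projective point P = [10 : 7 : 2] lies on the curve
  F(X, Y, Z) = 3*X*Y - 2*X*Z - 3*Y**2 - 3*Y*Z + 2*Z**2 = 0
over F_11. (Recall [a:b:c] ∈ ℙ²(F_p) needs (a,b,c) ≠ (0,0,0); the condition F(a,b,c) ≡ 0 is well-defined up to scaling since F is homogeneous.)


F(10,7,2) ≡ 0 (mod 11); P is on the curve.

Evaluate F(10, 7, 2) term-by-term (mod 11).
  3*X*Y ↦ 3·10·7·1 = 210
  -2*X*Z ↦ -2·10·1·2 = -40
  -3*Y**2 ↦ -3·1·49·1 = -147
  -3*Y*Z ↦ -3·1·7·2 = -42
  2*Z**2 ↦ 2·1·1·4 = 8
Sum: F(10, 7, 2) = (210) + (-40) + (-147) + (-42) + (8) = -11.
Reducing mod 11: -11 ≡ 0 (mod 11).
Since F(a, b, c) ≡ 0 (mod 11), P lies on the curve.


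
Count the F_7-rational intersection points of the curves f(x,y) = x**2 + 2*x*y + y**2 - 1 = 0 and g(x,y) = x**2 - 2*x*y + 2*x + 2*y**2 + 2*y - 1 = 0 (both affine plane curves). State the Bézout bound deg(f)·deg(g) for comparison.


Common zeros: {(5, 1), (5, 3), (6, 2)}; count = 3; Bézout bound = 4.

deg(f) = 2, deg(g) = 2, so Bézout bound = 4.
Scan x ∈ F_7. For each x, list the y ∈ F_7 with f(x, y) ≡ 0 and those with g(x, y) ≡ 0 (mod 7); the common zeros in that column are the intersection.
  x = 0: f ≡ 0 at y ∈ {1, 6}; g ≡ 0 at y ∈ ∅; common: ∅.
  x = 1: f ≡ 0 at y ∈ {0, 5}; g ≡ 0 at y ∈ ∅; common: ∅.
  x = 2: f ≡ 0 at y ∈ {4, 6}; g ≡ 0 at y ∈ {0, 1}; common: ∅.
  x = 3: f ≡ 0 at y ∈ {3, 5}; g ≡ 0 at y ∈ {0, 2}; common: ∅.
  x = 4: f ≡ 0 at y ∈ {2, 4}; g ≡ 0 at y ∈ ∅; common: ∅.
  x = 5: f ≡ 0 at y ∈ {1, 3}; g ≡ 0 at y ∈ {1, 3}; common: {1, 3}.
  x = 6: f ≡ 0 at y ∈ {0, 2}; g ≡ 0 at y ∈ {2, 3}; common: {2}.
Collecting: common zeros = {(5, 1), (5, 3), (6, 2)}, so the count is 3.
Comparison with the Bézout bound: 3 ≤ 4 = deg(f)·deg(g), as expected for curves with no common component (the affine F_7-count falls short of the bound because intersections may lie at infinity, over extension fields, or carry multiplicity).


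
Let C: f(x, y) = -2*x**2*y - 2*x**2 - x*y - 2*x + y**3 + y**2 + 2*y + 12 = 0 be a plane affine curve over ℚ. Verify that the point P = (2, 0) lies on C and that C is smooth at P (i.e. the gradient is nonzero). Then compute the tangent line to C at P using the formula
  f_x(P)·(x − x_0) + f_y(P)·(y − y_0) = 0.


Tangent line at P: -10*x - 8*y + 20 = 0.

Step 1: f(2, 0) = 0, so P lies on C.
Step 2: partial derivatives
  f_x(x, y) = -4*x*y - 4*x - y - 2, f_y(x, y) = -2*x**2 - x + 3*y**2 + 2*y + 2.
  f_x(P) = -10, f_y(P) = -8 (gradient nonzero, so P is smooth).
Step 3: tangent line at P: -10·(x − 2) + -8·(y − 0) = 0.
Expanding: -10*x - 8*y + 20 = 0.


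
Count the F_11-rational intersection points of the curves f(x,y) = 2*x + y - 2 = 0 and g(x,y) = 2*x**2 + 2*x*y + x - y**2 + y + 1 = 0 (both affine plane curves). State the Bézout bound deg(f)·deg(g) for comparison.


Common zeros: {(3, 7), (8, 8)}; count = 2; Bézout bound = 2.

deg(f) = 1, deg(g) = 2, so Bézout bound = 2.
Scan x ∈ F_11. For each x, list the y ∈ F_11 with f(x, y) ≡ 0 and those with g(x, y) ≡ 0 (mod 11); the common zeros in that column are the intersection.
  x = 0: f ≡ 0 at y ∈ {2}; g ≡ 0 at y ∈ {4, 8}; common: ∅.
  x = 1: f ≡ 0 at y ∈ {0}; g ≡ 0 at y ∈ {4, 10}; common: ∅.
  x = 2: f ≡ 0 at y ∈ {9}; g ≡ 0 at y ∈ {0, 5}; common: ∅.
  x = 3: f ≡ 0 at y ∈ {7}; g ≡ 0 at y ∈ {0, 7}; common: {7}.
  x = 4: f ≡ 0 at y ∈ {5}; g ≡ 0 at y ∈ {3, 6}; common: ∅.
  x = 5: f ≡ 0 at y ∈ {3}; g ≡ 0 at y ∈ {1, 10}; common: ∅.
  x = 6: f ≡ 0 at y ∈ {1}; g ≡ 0 at y ∈ {6, 7}; common: ∅.
  x = 7: f ≡ 0 at y ∈ {10}; g ≡ 0 at y ∈ {2}; common: ∅.
  x = 8: f ≡ 0 at y ∈ {8}; g ≡ 0 at y ∈ {8, 9}; common: {8}.
  x = 9: f ≡ 0 at y ∈ {6}; g ≡ 0 at y ∈ {3, 5}; common: ∅.
  x = 10: f ≡ 0 at y ∈ {4}; g ≡ 0 at y ∈ {1, 9}; common: ∅.
Collecting: common zeros = {(3, 7), (8, 8)}, so the count is 2.
Comparison with the Bézout bound: 2 ≤ 2 = deg(f)·deg(g), as expected for curves with no common component (the bound is attained).


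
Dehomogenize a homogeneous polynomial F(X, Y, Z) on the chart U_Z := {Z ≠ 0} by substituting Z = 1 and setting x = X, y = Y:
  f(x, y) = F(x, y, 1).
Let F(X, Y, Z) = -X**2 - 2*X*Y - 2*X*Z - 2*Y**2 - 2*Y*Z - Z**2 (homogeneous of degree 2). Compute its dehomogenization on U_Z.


f(x, y) = -x**2 - 2*x*y - 2*x - 2*y**2 - 2*y - 1

On U_Z we set Z = 1. Each monomial c·X^i·Y^j·Z^k in F becomes c·x^i·y^j·1^k = c·x^i·y^j.
Substituting Z = 1: F(X, Y, 1) = -x**2 - 2*x*y - 2*x - 2*y**2 - 2*y - 1.
Note: deg(f) ≤ deg(F) = 2; strict inequality happens when F is divisible by Z (lost terms).


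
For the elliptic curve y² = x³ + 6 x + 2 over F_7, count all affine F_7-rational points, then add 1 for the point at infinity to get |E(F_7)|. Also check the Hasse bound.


Affine points = {(0, 3), (0, 4), (1, 3), (1, 4), (2, 1), (2, 6), (6, 3), (6, 4)}; affine count = 8; |E(F_7)| = 9.

Discriminant check: Δ ∝ 4a³ + 27b² = 4·6³ + 27·2² = 4·216 + 27·4 ≡ 6 (mod 7). Nonzero ⇒ E is nonsingular.
For each x ∈ F_7, compute rhs = x³ + 6·x + 2 mod 7, then count y ∈ F_7 with y² ≡ rhs.
  x = 0: rhs = 2, matching y values: 3, 4 (2 points).
  x = 1: rhs = 2, matching y values: 3, 4 (2 points).
  x = 2: rhs = 1, matching y values: 1, 6 (2 points).
  x = 3: rhs = 5, matching y values: none (0 points).
  x = 4: rhs = 6, matching y values: none (0 points).
  x = 5: rhs = 3, matching y values: none (0 points).
  x = 6: rhs = 2, matching y values: 3, 4 (2 points).
Total affine count: 8.
Full point count |E(F_7)| = 8 + 1 = 9.
Hasse bound: |9 − (7+1)| = |1| = 1 ≤ 2√7 ≈ 5.2915 ✓.


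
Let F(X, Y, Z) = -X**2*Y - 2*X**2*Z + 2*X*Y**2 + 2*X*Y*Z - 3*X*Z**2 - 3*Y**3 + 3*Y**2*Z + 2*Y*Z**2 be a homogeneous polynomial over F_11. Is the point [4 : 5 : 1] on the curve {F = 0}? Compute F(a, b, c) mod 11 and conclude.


F(4,5,1) ≡ 2 (mod 11); P is NOT on the curve.

Evaluate F(4, 5, 1) term-by-term (mod 11).
  -X**2*Y ↦ -1·16·5·1 = -80
  -2*X**2*Z ↦ -2·16·1·1 = -32
  2*X*Y**2 ↦ 2·4·25·1 = 200
  2*X*Y*Z ↦ 2·4·5·1 = 40
  -3*X*Z**2 ↦ -3·4·1·1 = -12
  -3*Y**3 ↦ -3·1·125·1 = -375
  3*Y**2*Z ↦ 3·1·25·1 = 75
  2*Y*Z**2 ↦ 2·1·5·1 = 10
Sum: F(4, 5, 1) = (-80) + (-32) + (200) + (40) + (-12) + (-375) + (75) + (10) = -174.
Reducing mod 11: -174 ≡ 2 (mod 11).
Since F(a, b, c) ≡ 2 ≠ 0 (mod 11), P does NOT lie on the curve.


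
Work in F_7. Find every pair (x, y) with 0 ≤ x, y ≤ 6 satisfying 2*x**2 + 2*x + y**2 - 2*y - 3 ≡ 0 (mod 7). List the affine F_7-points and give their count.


Affine F_7-points: {(0, 3), (0, 6), (1, 1), (3, 0), (3, 2), (5, 1), (6, 3), (6, 6)}; count = 8.

For each of the 49 pairs (x, y) ∈ F_7², evaluate f(x, y) mod 7. Record the zeros.
  x = 0: [0↦4, 1↦3, 2↦4, 3↦0, 4↦5, 5↦5, 6↦0]  zeros at y ∈ {3, 6}
  x = 1: [0↦1, 1↦0, 2↦1, 3↦4, 4↦2, 5↦2, 6↦4]  zeros at y ∈ {1}
  x = 2: [0↦2, 1↦1, 2↦2, 3↦5, 4↦3, 5↦3, 6↦5]  zeros at y ∈ ∅
  x = 3: [0↦0, 1↦6, 2↦0, 3↦3, 4↦1, 5↦1, 6↦3]  zeros at y ∈ {0, 2}
  x = 4: [0↦2, 1↦1, 2↦2, 3↦5, 4↦3, 5↦3, 6↦5]  zeros at y ∈ ∅
  x = 5: [0↦1, 1↦0, 2↦1, 3↦4, 4↦2, 5↦2, 6↦4]  zeros at y ∈ {1}
  x = 6: [0↦4, 1↦3, 2↦4, 3↦0, 4↦5, 5↦5, 6↦0]  zeros at y ∈ {3, 6}
Collecting zeros: affine points = {(0, 3), (0, 6), (1, 1), (3, 0), (3, 2), (5, 1), (6, 3), (6, 6)}.
Total count |C(F_7)_aff| = 8.


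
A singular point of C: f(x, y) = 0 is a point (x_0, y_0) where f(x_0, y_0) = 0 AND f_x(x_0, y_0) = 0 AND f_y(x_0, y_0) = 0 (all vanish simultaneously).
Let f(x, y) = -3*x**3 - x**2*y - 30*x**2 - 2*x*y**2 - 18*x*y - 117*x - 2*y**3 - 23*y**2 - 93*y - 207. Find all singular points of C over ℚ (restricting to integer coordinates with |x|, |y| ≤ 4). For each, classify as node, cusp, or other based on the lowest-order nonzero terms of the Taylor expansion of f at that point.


Singular points: {(-3, -3)}; classification: cusp.

Compute partial derivatives:
  f_x = -9*x**2 - 2*x*y - 60*x - 2*y**2 - 18*y - 117.
  f_y = -x**2 - 4*x*y - 18*x - 6*y**2 - 46*y - 93.
Scan x_0 ∈ {−4, ..., 4}. For each x_0, f_y(x_0, y) is a polynomial in y; find its integer roots y ∈ {−4, ..., 4}, then test f_x and f at those candidates.
  x = -4: f_y(-4, y) = -6*y**2 - 30*y - 37; no integer root y with |y| ≤ 4.
  x = -3: f_y(-3, y) = -6*y**2 - 34*y - 48; vanishes at y ∈ {-3}. (-3, -3): f_x = 0, f = 0 — SINGULAR.
  x = -2: f_y(-2, y) = -6*y**2 - 38*y - 61; no integer root y with |y| ≤ 4.
  x = -1: f_y(-1, y) = -6*y**2 - 42*y - 76; no integer root y with |y| ≤ 4.
  x = 0: f_y(0, y) = -6*y**2 - 46*y - 93; no integer root y with |y| ≤ 4.
  x = 1: f_y(1, y) = -6*y**2 - 50*y - 112; no integer root y with |y| ≤ 4.
  x = 2: f_y(2, y) = -6*y**2 - 54*y - 133; no integer root y with |y| ≤ 4.
  x = 3: f_y(3, y) = -6*y**2 - 58*y - 156; no integer root y with |y| ≤ 4.
  x = 4: f_y(4, y) = -6*y**2 - 62*y - 181; no integer root y with |y| ≤ 4.
Only singular point on the grid: (-3, -3).
Classify: substitute x = -3 + u, y = -3 + v and expand: f = -3*u**3 - u**2*v - 2*u*v**2 - 2*v**3 + v**2.
No constant or linear terms (consistent with a singular point). Quadratic part: v**2. Cubic part: -3*u**3 - u**2*v - 2*u*v**2 - 2*v**3.
The quadratic part v**2 is a perfect square, so there is a single (double) tangent line v = 0, i.e. y = -3. Restricting the cubic part to that line (v = 0) leaves -3*u**3 ≠ 0, so f is not divisible by v and the branch is v² ≈ 3*u**3 to lowest order — this is a cusp.
Classification: cusp.


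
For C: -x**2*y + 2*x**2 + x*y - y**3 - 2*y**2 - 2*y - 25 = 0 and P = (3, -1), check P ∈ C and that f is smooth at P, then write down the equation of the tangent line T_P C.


Tangent line at P: 17*x - 7*y - 58 = 0.

Step 1: f(3, -1) = 0, so P lies on C.
Step 2: partial derivatives
  f_x(x, y) = -2*x*y + 4*x + y, f_y(x, y) = -x**2 + x - 3*y**2 - 4*y - 2.
  f_x(P) = 17, f_y(P) = -7 (gradient nonzero, so P is smooth).
Step 3: tangent line at P: 17·(x − 3) + -7·(y − -1) = 0.
Expanding: 17*x - 7*y - 58 = 0.


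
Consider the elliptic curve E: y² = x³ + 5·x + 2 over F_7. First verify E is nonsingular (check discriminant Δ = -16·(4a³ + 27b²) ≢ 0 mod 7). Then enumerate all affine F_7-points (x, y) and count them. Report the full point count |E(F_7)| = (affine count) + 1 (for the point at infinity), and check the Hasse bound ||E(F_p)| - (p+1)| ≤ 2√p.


Affine points = {(0, 3), (0, 4), (1, 1), (1, 6), (3, 3), (3, 4), (4, 3), (4, 4)}; affine count = 8; |E(F_7)| = 9.

Discriminant check: Δ ∝ 4a³ + 27b² = 4·5³ + 27·2² = 4·125 + 27·4 ≡ 6 (mod 7). Nonzero ⇒ E is nonsingular.
For each x ∈ F_7, compute rhs = x³ + 5·x + 2 mod 7, then count y ∈ F_7 with y² ≡ rhs.
  x = 0: rhs = 2, matching y values: 3, 4 (2 points).
  x = 1: rhs = 1, matching y values: 1, 6 (2 points).
  x = 2: rhs = 6, matching y values: none (0 points).
  x = 3: rhs = 2, matching y values: 3, 4 (2 points).
  x = 4: rhs = 2, matching y values: 3, 4 (2 points).
  x = 5: rhs = 5, matching y values: none (0 points).
  x = 6: rhs = 3, matching y values: none (0 points).
Total affine count: 8.
Full point count |E(F_7)| = 8 + 1 = 9.
Hasse bound: |9 − (7+1)| = |1| = 1 ≤ 2√7 ≈ 5.2915 ✓.


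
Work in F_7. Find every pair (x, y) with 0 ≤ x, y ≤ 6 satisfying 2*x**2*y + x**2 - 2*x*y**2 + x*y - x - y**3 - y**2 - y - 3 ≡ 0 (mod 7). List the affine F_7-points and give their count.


Affine F_7-points: {(0, 3), (1, 6), (2, 6), (3, 2), (4, 2), (5, 4), (6, 4)}; count = 7.

For each of the 49 pairs (x, y) ∈ F_7², evaluate f(x, y) mod 7. Record the zeros.
  x = 0: [0↦4, 1↦1, 2↦4, 3↦0, 4↦4, 5↦3, 6↦5]  zeros at y ∈ {3}
  x = 1: [0↦4, 1↦2, 2↦2, 3↦5, 4↦5, 5↦3, 6↦0]  zeros at y ∈ {6}
  x = 2: [0↦6, 1↦2, 2↦3, 3↦3, 4↦3, 5↦4, 6↦0]  zeros at y ∈ {6}
  x = 3: [0↦3, 1↦1, 2↦0, 3↦1, 4↦5, 5↦6, 6↦5]  zeros at y ∈ {2}
  x = 4: [0↦2, 1↦6, 2↦0, 3↦6, 4↦4, 5↦2, 6↦1]  zeros at y ∈ {2}
  x = 5: [0↦3, 1↦3, 2↦3, 3↦4, 4↦0, 5↦6, 6↦2]  zeros at y ∈ {4}
  x = 6: [0↦6, 1↦6, 2↦2, 3↦2, 4↦0, 5↦4, 6↦1]  zeros at y ∈ {4}
Collecting zeros: affine points = {(0, 3), (1, 6), (2, 6), (3, 2), (4, 2), (5, 4), (6, 4)}.
Total count |C(F_7)_aff| = 7.


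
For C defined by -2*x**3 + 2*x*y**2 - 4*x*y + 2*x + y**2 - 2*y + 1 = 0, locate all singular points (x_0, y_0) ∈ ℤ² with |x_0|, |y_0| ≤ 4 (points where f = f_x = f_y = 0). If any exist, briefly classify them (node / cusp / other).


Singular points: {(0, 1)}; classification: cusp.

Compute partial derivatives:
  f_x = -6*x**2 + 2*y**2 - 4*y + 2.
  f_y = 4*x*y - 4*x + 2*y - 2.
Scan x_0 ∈ {−4, ..., 4}. For each x_0, f_y(x_0, y) is a polynomial in y; find its integer roots y ∈ {−4, ..., 4}, then test f_x and f at those candidates.
  x = -4: f_y(-4, y) = 14 - 14*y; vanishes at y ∈ {1}. (-4, 1): f_x = -96 ≠ 0.
  x = -3: f_y(-3, y) = 10 - 10*y; vanishes at y ∈ {1}. (-3, 1): f_x = -54 ≠ 0.
  x = -2: f_y(-2, y) = 6 - 6*y; vanishes at y ∈ {1}. (-2, 1): f_x = -24 ≠ 0.
  x = -1: f_y(-1, y) = 2 - 2*y; vanishes at y ∈ {1}. (-1, 1): f_x = -6 ≠ 0.
  x = 0: f_y(0, y) = 2*y - 2; vanishes at y ∈ {1}. (0, 1): f_x = 0, f = 0 — SINGULAR.
  x = 1: f_y(1, y) = 6*y - 6; vanishes at y ∈ {1}. (1, 1): f_x = -6 ≠ 0.
  x = 2: f_y(2, y) = 10*y - 10; vanishes at y ∈ {1}. (2, 1): f_x = -24 ≠ 0.
  x = 3: f_y(3, y) = 14*y - 14; vanishes at y ∈ {1}. (3, 1): f_x = -54 ≠ 0.
  x = 4: f_y(4, y) = 18*y - 18; vanishes at y ∈ {1}. (4, 1): f_x = -96 ≠ 0.
Only singular point on the grid: (0, 1).
Classify: substitute x = 0 + u, y = 1 + v and expand: f = -2*u**3 + 2*u*v**2 + v**2.
No constant or linear terms (consistent with a singular point). Quadratic part: v**2. Cubic part: -2*u**3 + 2*u*v**2.
The quadratic part v**2 is a perfect square, so there is a single (double) tangent line v = 0, i.e. y = 1. Restricting the cubic part to that line (v = 0) leaves -2*u**3 ≠ 0, so f is not divisible by v and the branch is v² ≈ 2*u**3 to lowest order — this is a cusp.
Classification: cusp.


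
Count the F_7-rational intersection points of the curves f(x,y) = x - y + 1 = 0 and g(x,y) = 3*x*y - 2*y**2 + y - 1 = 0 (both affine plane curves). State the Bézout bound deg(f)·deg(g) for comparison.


Common zeros: {(3, 4), (4, 5)}; count = 2; Bézout bound = 2.

deg(f) = 1, deg(g) = 2, so Bézout bound = 2.
Scan x ∈ F_7. For each x, list the y ∈ F_7 with f(x, y) ≡ 0 and those with g(x, y) ≡ 0 (mod 7); the common zeros in that column are the intersection.
  x = 0: f ≡ 0 at y ∈ {1}; g ≡ 0 at y ∈ {2}; common: ∅.
  x = 1: f ≡ 0 at y ∈ {2}; g ≡ 0 at y ∈ {3, 6}; common: ∅.
  x = 2: f ≡ 0 at y ∈ {3}; g ≡ 0 at y ∈ ∅; common: ∅.
  x = 3: f ≡ 0 at y ∈ {4}; g ≡ 0 at y ∈ {1, 4}; common: {4}.
  x = 4: f ≡ 0 at y ∈ {5}; g ≡ 0 at y ∈ {5}; common: {5}.
  x = 5: f ≡ 0 at y ∈ {6}; g ≡ 0 at y ∈ ∅; common: ∅.
  x = 6: f ≡ 0 at y ∈ {0}; g ≡ 0 at y ∈ ∅; common: ∅.
Collecting: common zeros = {(3, 4), (4, 5)}, so the count is 2.
Comparison with the Bézout bound: 2 ≤ 2 = deg(f)·deg(g), as expected for curves with no common component (the bound is attained).


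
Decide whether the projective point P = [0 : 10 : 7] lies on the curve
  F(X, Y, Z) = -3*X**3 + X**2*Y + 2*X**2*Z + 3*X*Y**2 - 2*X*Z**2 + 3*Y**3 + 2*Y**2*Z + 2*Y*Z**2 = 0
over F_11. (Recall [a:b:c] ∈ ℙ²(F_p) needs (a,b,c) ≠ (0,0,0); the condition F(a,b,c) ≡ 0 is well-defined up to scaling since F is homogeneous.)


F(0,10,7) ≡ 1 (mod 11); P is NOT on the curve.

Evaluate F(0, 10, 7) term-by-term (mod 11).
  -3*X**3 ↦ -3·0·1·1 = 0
  X**2*Y ↦ 1·0·10·1 = 0
  2*X**2*Z ↦ 2·0·1·7 = 0
  3*X*Y**2 ↦ 3·0·100·1 = 0
  -2*X*Z**2 ↦ -2·0·1·49 = 0
  3*Y**3 ↦ 3·1·1000·1 = 3000
  2*Y**2*Z ↦ 2·1·100·7 = 1400
  2*Y*Z**2 ↦ 2·1·10·49 = 980
Sum: F(0, 10, 7) = (0) + (0) + (0) + (0) + (0) + (3000) + (1400) + (980) = 5380.
Reducing mod 11: 5380 ≡ 1 (mod 11).
Since F(a, b, c) ≡ 1 ≠ 0 (mod 11), P does NOT lie on the curve.


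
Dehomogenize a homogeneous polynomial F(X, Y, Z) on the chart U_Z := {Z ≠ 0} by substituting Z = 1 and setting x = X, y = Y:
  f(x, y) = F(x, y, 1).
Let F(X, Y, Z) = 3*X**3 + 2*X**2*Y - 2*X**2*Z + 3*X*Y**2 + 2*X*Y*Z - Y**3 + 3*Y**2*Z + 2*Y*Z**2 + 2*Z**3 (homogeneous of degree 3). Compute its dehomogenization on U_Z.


f(x, y) = 3*x**3 + 2*x**2*y - 2*x**2 + 3*x*y**2 + 2*x*y - y**3 + 3*y**2 + 2*y + 2

On U_Z we set Z = 1. Each monomial c·X^i·Y^j·Z^k in F becomes c·x^i·y^j·1^k = c·x^i·y^j.
Substituting Z = 1: F(X, Y, 1) = 3*x**3 + 2*x**2*y - 2*x**2 + 3*x*y**2 + 2*x*y - y**3 + 3*y**2 + 2*y + 2.
Note: deg(f) ≤ deg(F) = 3; strict inequality happens when F is divisible by Z (lost terms).


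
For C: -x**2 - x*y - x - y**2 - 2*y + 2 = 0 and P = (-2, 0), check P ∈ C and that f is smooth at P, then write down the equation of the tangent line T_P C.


Tangent line at P: 3*x + 6 = 0.

Step 1: f(-2, 0) = 0, so P lies on C.
Step 2: partial derivatives
  f_x(x, y) = -2*x - y - 1, f_y(x, y) = -x - 2*y - 2.
  f_x(P) = 3, f_y(P) = 0 (gradient nonzero, so P is smooth).
Step 3: tangent line at P: 3·(x − -2) + 0·(y − 0) = 0.
Expanding: 3*x + 6 = 0.


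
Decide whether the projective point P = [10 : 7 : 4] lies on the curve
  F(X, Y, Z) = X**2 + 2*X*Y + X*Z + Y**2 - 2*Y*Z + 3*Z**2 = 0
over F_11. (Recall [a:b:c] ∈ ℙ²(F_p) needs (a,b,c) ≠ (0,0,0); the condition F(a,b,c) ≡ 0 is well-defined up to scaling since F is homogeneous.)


F(10,7,4) ≡ 2 (mod 11); P is NOT on the curve.

Evaluate F(10, 7, 4) term-by-term (mod 11).
  X**2 ↦ 1·100·1·1 = 100
  2*X*Y ↦ 2·10·7·1 = 140
  X*Z ↦ 1·10·1·4 = 40
  Y**2 ↦ 1·1·49·1 = 49
  -2*Y*Z ↦ -2·1·7·4 = -56
  3*Z**2 ↦ 3·1·1·16 = 48
Sum: F(10, 7, 4) = (100) + (140) + (40) + (49) + (-56) + (48) = 321.
Reducing mod 11: 321 ≡ 2 (mod 11).
Since F(a, b, c) ≡ 2 ≠ 0 (mod 11), P does NOT lie on the curve.


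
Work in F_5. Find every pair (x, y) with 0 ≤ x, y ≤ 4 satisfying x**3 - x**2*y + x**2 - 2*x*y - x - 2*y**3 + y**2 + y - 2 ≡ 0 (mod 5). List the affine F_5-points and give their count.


Affine F_5-points: {(0, 4), (2, 1), (4, 1), (4, 3), (4, 4)}; count = 5.

For each of the 25 pairs (x, y) ∈ F_5², evaluate f(x, y) mod 5. Record the zeros.
  x = 0: [0↦3, 1↦3, 2↦3, 3↦1, 4↦0]  zeros at y ∈ {4}
  x = 1: [0↦4, 1↦1, 2↦3, 3↦3, 4↦4]  zeros at y ∈ ∅
  x = 2: [0↦3, 1↦0, 2↦2, 3↦2, 4↦3]  zeros at y ∈ {1}
  x = 3: [0↦1, 1↦1, 2↦1, 3↦4, 4↦3]  zeros at y ∈ ∅
  x = 4: [0↦4, 1↦0, 2↦1, 3↦0, 4↦0]  zeros at y ∈ {1, 3, 4}
Collecting zeros: affine points = {(0, 4), (2, 1), (4, 1), (4, 3), (4, 4)}.
Total count |C(F_5)_aff| = 5.


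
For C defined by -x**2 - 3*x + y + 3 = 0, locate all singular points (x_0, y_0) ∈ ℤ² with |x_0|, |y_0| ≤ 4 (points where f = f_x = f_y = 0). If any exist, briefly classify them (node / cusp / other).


No singular points in the scanned grid; C is smooth there.

Compute partial derivatives:
  f_x = -2*x - 3.
  f_y = 1.
f_y = 1 is a nonzero constant, so f_y never vanishes: no point (x, y) can satisfy f = f_x = f_y = 0. In particular no (x, y) ∈ {−4, ..., 4}² is singular; the curve is smooth.


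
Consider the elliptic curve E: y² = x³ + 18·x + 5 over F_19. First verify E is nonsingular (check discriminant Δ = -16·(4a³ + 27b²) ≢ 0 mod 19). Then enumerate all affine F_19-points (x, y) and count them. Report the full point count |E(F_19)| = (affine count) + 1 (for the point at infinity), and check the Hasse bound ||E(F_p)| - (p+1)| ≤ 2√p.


Affine points = {(0, 9), (0, 10), (1, 9), (1, 10), (2, 7), (2, 12), (5, 7), (5, 12), (6, 5), (6, 14), (10, 8), (10, 11), (12, 7), (12, 12), (13, 2), (13, 17), (16, 0), (18, 9), (18, 10)}; affine count = 19; |E(F_19)| = 20.

Discriminant check: Δ ∝ 4a³ + 27b² = 4·18³ + 27·5² = 4·5832 + 27·25 ≡ 6 (mod 19). Nonzero ⇒ E is nonsingular.
For each x ∈ F_19, compute rhs = x³ + 18·x + 5 mod 19, then count y ∈ F_19 with y² ≡ rhs.
  x = 0: rhs = 5, matching y values: 9, 10 (2 points).
  x = 1: rhs = 5, matching y values: 9, 10 (2 points).
  x = 2: rhs = 11, matching y values: 7, 12 (2 points).
  x = 3: rhs = 10, matching y values: none (0 points).
  x = 4: rhs = 8, matching y values: none (0 points).
  x = 5: rhs = 11, matching y values: 7, 12 (2 points).
  x = 6: rhs = 6, matching y values: 5, 14 (2 points).
  x = 7: rhs = 18, matching y values: none (0 points).
  x = 8: rhs = 15, matching y values: none (0 points).
  x = 9: rhs = 3, matching y values: none (0 points).
  x = 10: rhs = 7, matching y values: 8, 11 (2 points).
  x = 11: rhs = 14, matching y values: none (0 points).
  x = 12: rhs = 11, matching y values: 7, 12 (2 points).
  x = 13: rhs = 4, matching y values: 2, 17 (2 points).
  x = 14: rhs = 18, matching y values: none (0 points).
  x = 15: rhs = 2, matching y values: none (0 points).
  x = 16: rhs = 0, matching y values: 0 (1 points).
  x = 17: rhs = 18, matching y values: none (0 points).
  x = 18: rhs = 5, matching y values: 9, 10 (2 points).
Total affine count: 19.
Full point count |E(F_19)| = 19 + 1 = 20.
Hasse bound: |20 − (19+1)| = |0| = 0 ≤ 2√19 ≈ 8.7178 ✓.


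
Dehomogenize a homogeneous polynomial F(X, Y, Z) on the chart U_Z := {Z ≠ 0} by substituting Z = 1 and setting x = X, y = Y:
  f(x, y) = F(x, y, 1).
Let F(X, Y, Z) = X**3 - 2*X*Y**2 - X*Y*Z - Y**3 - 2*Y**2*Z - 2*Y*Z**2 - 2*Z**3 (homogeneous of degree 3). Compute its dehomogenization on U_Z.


f(x, y) = x**3 - 2*x*y**2 - x*y - y**3 - 2*y**2 - 2*y - 2

On U_Z we set Z = 1. Each monomial c·X^i·Y^j·Z^k in F becomes c·x^i·y^j·1^k = c·x^i·y^j.
Substituting Z = 1: F(X, Y, 1) = x**3 - 2*x*y**2 - x*y - y**3 - 2*y**2 - 2*y - 2.
Note: deg(f) ≤ deg(F) = 3; strict inequality happens when F is divisible by Z (lost terms).


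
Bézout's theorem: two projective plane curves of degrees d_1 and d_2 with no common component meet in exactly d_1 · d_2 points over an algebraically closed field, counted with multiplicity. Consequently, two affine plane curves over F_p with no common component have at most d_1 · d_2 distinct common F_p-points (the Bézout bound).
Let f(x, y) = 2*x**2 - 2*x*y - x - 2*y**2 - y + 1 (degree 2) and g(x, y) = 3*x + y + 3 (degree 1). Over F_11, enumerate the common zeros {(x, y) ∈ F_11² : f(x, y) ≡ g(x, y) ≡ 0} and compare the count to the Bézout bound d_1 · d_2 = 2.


Common zeros: {(2, 2), (4, 7)}; count = 2; Bézout bound = 2.

deg(f) = 2, deg(g) = 1, so Bézout bound = 2.
Scan x ∈ F_11. For each x, list the y ∈ F_11 with f(x, y) ≡ 0 and those with g(x, y) ≡ 0 (mod 11); the common zeros in that column are the intersection.
  x = 0: f ≡ 0 at y ∈ {6, 10}; g ≡ 0 at y ∈ {8}; common: ∅.
  x = 1: f ≡ 0 at y ∈ {6, 9}; g ≡ 0 at y ∈ {5}; common: ∅.
  x = 2: f ≡ 0 at y ∈ {1, 2}; g ≡ 0 at y ∈ {2}; common: {2}.
  x = 3: f ≡ 0 at y ∈ {4, 9}; g ≡ 0 at y ∈ {10}; common: ∅.
  x = 4: f ≡ 0 at y ∈ {5, 7}; g ≡ 0 at y ∈ {7}; common: {7}.
  x = 5: f ≡ 0 at y ∈ {1, 10}; g ≡ 0 at y ∈ {4}; common: ∅.
  x = 6: f ≡ 0 at y ∈ {2, 8}; g ≡ 0 at y ∈ {1}; common: ∅.
  x = 7: f ≡ 0 at y ∈ {4, 5}; g ≡ 0 at y ∈ {9}; common: ∅.
  x = 8: f ≡ 0 at y ∈ {0, 8}; g ≡ 0 at y ∈ {6}; common: ∅.
  x = 9: f ≡ 0 at y ∈ {0, 7}; g ≡ 0 at y ∈ {3}; common: ∅.
  x = 10: f ≡ 0 at y ∈ {3}; g ≡ 0 at y ∈ {0}; common: ∅.
Collecting: common zeros = {(2, 2), (4, 7)}, so the count is 2.
Comparison with the Bézout bound: 2 ≤ 2 = deg(f)·deg(g), as expected for curves with no common component (the bound is attained).


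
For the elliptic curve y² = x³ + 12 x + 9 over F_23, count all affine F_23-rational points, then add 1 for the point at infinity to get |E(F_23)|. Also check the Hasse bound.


Affine points = {(0, 3), (0, 20), (2, 8), (2, 15), (3, 7), (3, 16), (4, 11), (4, 12), (9, 8), (9, 15), (10, 5), (10, 18), (11, 0), (12, 8), (12, 15), (13, 4), (13, 19), (14, 0), (18, 10), (18, 13), (19, 9), (19, 14), (21, 0)}; affine count = 23; |E(F_23)| = 24.

Discriminant check: Δ ∝ 4a³ + 27b² = 4·12³ + 27·9² = 4·1728 + 27·81 ≡ 14 (mod 23). Nonzero ⇒ E is nonsingular.
For each x ∈ F_23, compute rhs = x³ + 12·x + 9 mod 23, then count y ∈ F_23 with y² ≡ rhs.
  x = 0: rhs = 9, matching y values: 3, 20 (2 points).
  x = 1: rhs = 22, matching y values: none (0 points).
  x = 2: rhs = 18, matching y values: 8, 15 (2 points).
  x = 3: rhs = 3, matching y values: 7, 16 (2 points).
  x = 4: rhs = 6, matching y values: 11, 12 (2 points).
  x = 5: rhs = 10, matching y values: none (0 points).
  x = 6: rhs = 21, matching y values: none (0 points).
  x = 7: rhs = 22, matching y values: none (0 points).
  x = 8: rhs = 19, matching y values: none (0 points).
  x = 9: rhs = 18, matching y values: 8, 15 (2 points).
  x = 10: rhs = 2, matching y values: 5, 18 (2 points).
  x = 11: rhs = 0, matching y values: 0 (1 points).
  x = 12: rhs = 18, matching y values: 8, 15 (2 points).
  x = 13: rhs = 16, matching y values: 4, 19 (2 points).
  x = 14: rhs = 0, matching y values: 0 (1 points).
  x = 15: rhs = 22, matching y values: none (0 points).
  x = 16: rhs = 19, matching y values: none (0 points).
  x = 17: rhs = 20, matching y values: none (0 points).
  x = 18: rhs = 8, matching y values: 10, 13 (2 points).
  x = 19: rhs = 12, matching y values: 9, 14 (2 points).
  x = 20: rhs = 15, matching y values: none (0 points).
  x = 21: rhs = 0, matching y values: 0 (1 points).
  x = 22: rhs = 19, matching y values: none (0 points).
Total affine count: 23.
Full point count |E(F_23)| = 23 + 1 = 24.
Hasse bound: |24 − (23+1)| = |0| = 0 ≤ 2√23 ≈ 9.5917 ✓.


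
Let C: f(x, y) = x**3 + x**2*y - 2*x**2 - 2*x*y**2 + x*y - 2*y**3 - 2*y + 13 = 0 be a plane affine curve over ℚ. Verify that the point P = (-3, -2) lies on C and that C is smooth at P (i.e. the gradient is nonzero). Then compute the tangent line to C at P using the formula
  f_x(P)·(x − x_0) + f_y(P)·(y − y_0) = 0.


Tangent line at P: 41*x - 44*y + 35 = 0.

Step 1: f(-3, -2) = 0, so P lies on C.
Step 2: partial derivatives
  f_x(x, y) = 3*x**2 + 2*x*y - 4*x - 2*y**2 + y, f_y(x, y) = x**2 - 4*x*y + x - 6*y**2 - 2.
  f_x(P) = 41, f_y(P) = -44 (gradient nonzero, so P is smooth).
Step 3: tangent line at P: 41·(x − -3) + -44·(y − -2) = 0.
Expanding: 41*x - 44*y + 35 = 0.


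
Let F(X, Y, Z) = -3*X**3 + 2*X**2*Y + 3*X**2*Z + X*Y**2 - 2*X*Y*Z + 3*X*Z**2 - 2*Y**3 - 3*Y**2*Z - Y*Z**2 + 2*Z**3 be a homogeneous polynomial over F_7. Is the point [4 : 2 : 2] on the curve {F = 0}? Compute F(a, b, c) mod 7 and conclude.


F(4,2,2) ≡ 3 (mod 7); P is NOT on the curve.

Evaluate F(4, 2, 2) term-by-term (mod 7).
  -3*X**3 ↦ -3·64·1·1 = -192
  2*X**2*Y ↦ 2·16·2·1 = 64
  3*X**2*Z ↦ 3·16·1·2 = 96
  X*Y**2 ↦ 1·4·4·1 = 16
  -2*X*Y*Z ↦ -2·4·2·2 = -32
  3*X*Z**2 ↦ 3·4·1·4 = 48
  -2*Y**3 ↦ -2·1·8·1 = -16
  -3*Y**2*Z ↦ -3·1·4·2 = -24
  -Y*Z**2 ↦ -1·1·2·4 = -8
  2*Z**3 ↦ 2·1·1·8 = 16
Sum: F(4, 2, 2) = (-192) + (64) + (96) + (16) + (-32) + (48) + (-16) + (-24) + (-8) + (16) = -32.
Reducing mod 7: -32 ≡ 3 (mod 7).
Since F(a, b, c) ≡ 3 ≠ 0 (mod 7), P does NOT lie on the curve.


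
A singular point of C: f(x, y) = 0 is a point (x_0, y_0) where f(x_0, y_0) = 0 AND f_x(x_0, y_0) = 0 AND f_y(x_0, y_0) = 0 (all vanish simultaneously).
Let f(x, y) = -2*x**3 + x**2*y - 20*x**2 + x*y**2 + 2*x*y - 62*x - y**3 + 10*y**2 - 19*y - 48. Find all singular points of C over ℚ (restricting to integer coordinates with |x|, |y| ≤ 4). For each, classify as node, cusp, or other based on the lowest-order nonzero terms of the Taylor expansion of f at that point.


Singular points: {(-3, 2)}; classification: cusp.

Compute partial derivatives:
  f_x = -6*x**2 + 2*x*y - 40*x + y**2 + 2*y - 62.
  f_y = x**2 + 2*x*y + 2*x - 3*y**2 + 20*y - 19.
Scan x_0 ∈ {−4, ..., 4}. For each x_0, f_y(x_0, y) is a polynomial in y; find its integer roots y ∈ {−4, ..., 4}, then test f_x and f at those candidates.
  x = -4: f_y(-4, y) = -3*y**2 + 12*y - 11; no integer root y with |y| ≤ 4.
  x = -3: f_y(-3, y) = -3*y**2 + 14*y - 16; vanishes at y ∈ {2}. (-3, 2): f_x = 0, f = 0 — SINGULAR.
  x = -2: f_y(-2, y) = -3*y**2 + 16*y - 19; no integer root y with |y| ≤ 4.
  x = -1: f_y(-1, y) = -3*y**2 + 18*y - 20; no integer root y with |y| ≤ 4.
  x = 0: f_y(0, y) = -3*y**2 + 20*y - 19; no integer root y with |y| ≤ 4.
  x = 1: f_y(1, y) = -3*y**2 + 22*y - 16; no integer root y with |y| ≤ 4.
  x = 2: f_y(2, y) = -3*y**2 + 24*y - 11; no integer root y with |y| ≤ 4.
  x = 3: f_y(3, y) = -3*y**2 + 26*y - 4; no integer root y with |y| ≤ 4.
  x = 4: f_y(4, y) = -3*y**2 + 28*y + 5; no integer root y with |y| ≤ 4.
Only singular point on the grid: (-3, 2).
Classify: substitute x = -3 + u, y = 2 + v and expand: f = -2*u**3 + u**2*v + u*v**2 - v**3 + v**2.
No constant or linear terms (consistent with a singular point). Quadratic part: v**2. Cubic part: -2*u**3 + u**2*v + u*v**2 - v**3.
The quadratic part v**2 is a perfect square, so there is a single (double) tangent line v = 0, i.e. y = 2. Restricting the cubic part to that line (v = 0) leaves -2*u**3 ≠ 0, so f is not divisible by v and the branch is v² ≈ 2*u**3 to lowest order — this is a cusp.
Classification: cusp.


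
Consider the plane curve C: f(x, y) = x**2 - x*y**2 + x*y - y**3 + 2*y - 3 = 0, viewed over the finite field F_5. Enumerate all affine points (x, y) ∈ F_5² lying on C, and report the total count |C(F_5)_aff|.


Affine F_5-points: {(1, 4)}; count = 1.

For each of the 25 pairs (x, y) ∈ F_5², evaluate f(x, y) mod 5. Record the zeros.
  x = 0: [0↦2, 1↦3, 2↦3, 3↦1, 4↦1]  zeros at y ∈ ∅
  x = 1: [0↦3, 1↦4, 2↦2, 3↦1, 4↦0]  zeros at y ∈ {4}
  x = 2: [0↦1, 1↦2, 2↦3, 3↦3, 4↦1]  zeros at y ∈ ∅
  x = 3: [0↦1, 1↦2, 2↦1, 3↦2, 4↦4]  zeros at y ∈ ∅
  x = 4: [0↦3, 1↦4, 2↦1, 3↦3, 4↦4]  zeros at y ∈ ∅
Collecting zeros: affine points = {(1, 4)}.
Total count |C(F_5)_aff| = 1.


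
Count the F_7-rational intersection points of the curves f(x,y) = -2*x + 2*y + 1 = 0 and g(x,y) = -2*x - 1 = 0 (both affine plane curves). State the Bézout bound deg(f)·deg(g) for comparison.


Common zeros: {(3, 6)}; count = 1; Bézout bound = 1.

deg(f) = 1, deg(g) = 1, so Bézout bound = 1.
Scan x ∈ F_7. For each x, list the y ∈ F_7 with f(x, y) ≡ 0 and those with g(x, y) ≡ 0 (mod 7); the common zeros in that column are the intersection.
  x = 0: f ≡ 0 at y ∈ {3}; g ≡ 0 at y ∈ ∅; common: ∅.
  x = 1: f ≡ 0 at y ∈ {4}; g ≡ 0 at y ∈ ∅; common: ∅.
  x = 2: f ≡ 0 at y ∈ {5}; g ≡ 0 at y ∈ ∅; common: ∅.
  x = 3: f ≡ 0 at y ∈ {6}; g ≡ 0 at y ∈ {0, 1, 2, 3, 4, 5, 6}; common: {6}.
  x = 4: f ≡ 0 at y ∈ {0}; g ≡ 0 at y ∈ ∅; common: ∅.
  x = 5: f ≡ 0 at y ∈ {1}; g ≡ 0 at y ∈ ∅; common: ∅.
  x = 6: f ≡ 0 at y ∈ {2}; g ≡ 0 at y ∈ ∅; common: ∅.
Collecting: common zeros = {(3, 6)}, so the count is 1.
Comparison with the Bézout bound: 1 ≤ 1 = deg(f)·deg(g), as expected for curves with no common component (the bound is attained).


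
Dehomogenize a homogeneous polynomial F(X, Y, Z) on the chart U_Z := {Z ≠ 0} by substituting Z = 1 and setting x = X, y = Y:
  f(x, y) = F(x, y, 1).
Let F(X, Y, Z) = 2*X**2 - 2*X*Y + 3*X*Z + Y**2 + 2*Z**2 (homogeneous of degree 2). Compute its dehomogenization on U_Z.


f(x, y) = 2*x**2 - 2*x*y + 3*x + y**2 + 2

On U_Z we set Z = 1. Each monomial c·X^i·Y^j·Z^k in F becomes c·x^i·y^j·1^k = c·x^i·y^j.
Substituting Z = 1: F(X, Y, 1) = 2*x**2 - 2*x*y + 3*x + y**2 + 2.
Note: deg(f) ≤ deg(F) = 2; strict inequality happens when F is divisible by Z (lost terms).


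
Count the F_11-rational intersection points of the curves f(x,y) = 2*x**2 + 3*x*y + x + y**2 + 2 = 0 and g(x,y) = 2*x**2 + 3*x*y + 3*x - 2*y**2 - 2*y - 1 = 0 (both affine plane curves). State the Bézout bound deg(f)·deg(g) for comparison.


Common zeros: {(4, 2)}; count = 1; Bézout bound = 4.

deg(f) = 2, deg(g) = 2, so Bézout bound = 4.
Scan x ∈ F_11. For each x, list the y ∈ F_11 with f(x, y) ≡ 0 and those with g(x, y) ≡ 0 (mod 11); the common zeros in that column are the intersection.
  x = 0: f ≡ 0 at y ∈ {3, 8}; g ≡ 0 at y ∈ ∅; common: ∅.
  x = 1: f ≡ 0 at y ∈ {4}; g ≡ 0 at y ∈ {3}; common: ∅.
  x = 2: f ≡ 0 at y ∈ ∅; g ≡ 0 at y ∈ ∅; common: ∅.
  x = 3: f ≡ 0 at y ∈ {1}; g ≡ 0 at y ∈ {4, 5}; common: ∅.
  x = 4: f ≡ 0 at y ∈ {2, 8}; g ≡ 0 at y ∈ {2, 3}; common: {2}.
  x = 5: f ≡ 0 at y ∈ ∅; g ≡ 0 at y ∈ ∅; common: ∅.
  x = 6: f ≡ 0 at y ∈ {1, 3}; g ≡ 0 at y ∈ {4}; common: ∅.
  x = 7: f ≡ 0 at y ∈ ∅; g ≡ 0 at y ∈ ∅; common: ∅.
  x = 8: f ≡ 0 at y ∈ ∅; g ≡ 0 at y ∈ {2, 9}; common: ∅.
  x = 9: f ≡ 0 at y ∈ {2, 4}; g ≡ 0 at y ∈ ∅; common: ∅.
  x = 10: f ≡ 0 at y ∈ ∅; g ≡ 0 at y ∈ {5, 9}; common: ∅.
Collecting: common zeros = {(4, 2)}, so the count is 1.
Comparison with the Bézout bound: 1 ≤ 4 = deg(f)·deg(g), as expected for curves with no common component (the affine F_11-count falls short of the bound because intersections may lie at infinity, over extension fields, or carry multiplicity).


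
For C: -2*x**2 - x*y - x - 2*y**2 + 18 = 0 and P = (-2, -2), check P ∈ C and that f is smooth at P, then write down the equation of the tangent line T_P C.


Tangent line at P: 9*x + 10*y + 38 = 0.

Step 1: f(-2, -2) = 0, so P lies on C.
Step 2: partial derivatives
  f_x(x, y) = -4*x - y - 1, f_y(x, y) = -x - 4*y.
  f_x(P) = 9, f_y(P) = 10 (gradient nonzero, so P is smooth).
Step 3: tangent line at P: 9·(x − -2) + 10·(y − -2) = 0.
Expanding: 9*x + 10*y + 38 = 0.


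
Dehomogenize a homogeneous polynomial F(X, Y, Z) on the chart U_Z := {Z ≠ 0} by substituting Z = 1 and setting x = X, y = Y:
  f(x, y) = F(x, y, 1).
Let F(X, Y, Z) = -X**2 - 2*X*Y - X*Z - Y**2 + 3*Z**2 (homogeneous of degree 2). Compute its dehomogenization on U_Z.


f(x, y) = -x**2 - 2*x*y - x - y**2 + 3

On U_Z we set Z = 1. Each monomial c·X^i·Y^j·Z^k in F becomes c·x^i·y^j·1^k = c·x^i·y^j.
Substituting Z = 1: F(X, Y, 1) = -x**2 - 2*x*y - x - y**2 + 3.
Note: deg(f) ≤ deg(F) = 2; strict inequality happens when F is divisible by Z (lost terms).


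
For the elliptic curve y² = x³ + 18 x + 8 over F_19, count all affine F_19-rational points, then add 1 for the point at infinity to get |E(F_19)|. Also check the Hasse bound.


Affine points = {(4, 7), (4, 12), (6, 3), (6, 16), (9, 5), (9, 14), (11, 6), (11, 13), (13, 8), (13, 11), (15, 9), (15, 10)}; affine count = 12; |E(F_19)| = 13.

Discriminant check: Δ ∝ 4a³ + 27b² = 4·18³ + 27·8² = 4·5832 + 27·64 ≡ 14 (mod 19). Nonzero ⇒ E is nonsingular.
For each x ∈ F_19, compute rhs = x³ + 18·x + 8 mod 19, then count y ∈ F_19 with y² ≡ rhs.
  x = 0: rhs = 8, matching y values: none (0 points).
  x = 1: rhs = 8, matching y values: none (0 points).
  x = 2: rhs = 14, matching y values: none (0 points).
  x = 3: rhs = 13, matching y values: none (0 points).
  x = 4: rhs = 11, matching y values: 7, 12 (2 points).
  x = 5: rhs = 14, matching y values: none (0 points).
  x = 6: rhs = 9, matching y values: 3, 16 (2 points).
  x = 7: rhs = 2, matching y values: none (0 points).
  x = 8: rhs = 18, matching y values: none (0 points).
  x = 9: rhs = 6, matching y values: 5, 14 (2 points).
  x = 10: rhs = 10, matching y values: none (0 points).
  x = 11: rhs = 17, matching y values: 6, 13 (2 points).
  x = 12: rhs = 14, matching y values: none (0 points).
  x = 13: rhs = 7, matching y values: 8, 11 (2 points).
  x = 14: rhs = 2, matching y values: none (0 points).
  x = 15: rhs = 5, matching y values: 9, 10 (2 points).
  x = 16: rhs = 3, matching y values: none (0 points).
  x = 17: rhs = 2, matching y values: none (0 points).
  x = 18: rhs = 8, matching y values: none (0 points).
Total affine count: 12.
Full point count |E(F_19)| = 12 + 1 = 13.
Hasse bound: |13 − (19+1)| = |-7| = 7 ≤ 2√19 ≈ 8.7178 ✓.


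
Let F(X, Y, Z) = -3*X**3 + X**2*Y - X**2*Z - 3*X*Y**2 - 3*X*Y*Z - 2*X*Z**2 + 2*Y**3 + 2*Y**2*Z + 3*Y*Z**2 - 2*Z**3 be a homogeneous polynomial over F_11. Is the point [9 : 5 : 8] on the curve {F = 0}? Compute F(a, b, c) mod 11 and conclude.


F(9,5,8) ≡ 1 (mod 11); P is NOT on the curve.

Evaluate F(9, 5, 8) term-by-term (mod 11).
  -3*X**3 ↦ -3·729·1·1 = -2187
  X**2*Y ↦ 1·81·5·1 = 405
  -X**2*Z ↦ -1·81·1·8 = -648
  -3*X*Y**2 ↦ -3·9·25·1 = -675
  -3*X*Y*Z ↦ -3·9·5·8 = -1080
  -2*X*Z**2 ↦ -2·9·1·64 = -1152
  2*Y**3 ↦ 2·1·125·1 = 250
  2*Y**2*Z ↦ 2·1·25·8 = 400
  3*Y*Z**2 ↦ 3·1·5·64 = 960
  -2*Z**3 ↦ -2·1·1·512 = -1024
Sum: F(9, 5, 8) = (-2187) + (405) + (-648) + (-675) + (-1080) + (-1152) + (250) + (400) + (960) + (-1024) = -4751.
Reducing mod 11: -4751 ≡ 1 (mod 11).
Since F(a, b, c) ≡ 1 ≠ 0 (mod 11), P does NOT lie on the curve.


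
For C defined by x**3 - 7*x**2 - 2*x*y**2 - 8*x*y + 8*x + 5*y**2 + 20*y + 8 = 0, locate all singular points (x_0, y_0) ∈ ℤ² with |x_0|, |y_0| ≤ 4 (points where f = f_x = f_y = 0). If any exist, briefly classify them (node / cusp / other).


Singular points: {(2, -2)}; classification: node.

Compute partial derivatives:
  f_x = 3*x**2 - 14*x - 2*y**2 - 8*y + 8.
  f_y = -4*x*y - 8*x + 10*y + 20.
Scan x_0 ∈ {−4, ..., 4}. For each x_0, f_y(x_0, y) is a polynomial in y; find its integer roots y ∈ {−4, ..., 4}, then test f_x and f at those candidates.
  x = -4: f_y(-4, y) = 26*y + 52; vanishes at y ∈ {-2}. (-4, -2): f_x = 120 ≠ 0.
  x = -3: f_y(-3, y) = 22*y + 44; vanishes at y ∈ {-2}. (-3, -2): f_x = 85 ≠ 0.
  x = -2: f_y(-2, y) = 18*y + 36; vanishes at y ∈ {-2}. (-2, -2): f_x = 56 ≠ 0.
  x = -1: f_y(-1, y) = 14*y + 28; vanishes at y ∈ {-2}. (-1, -2): f_x = 33 ≠ 0.
  x = 0: f_y(0, y) = 10*y + 20; vanishes at y ∈ {-2}. (0, -2): f_x = 16 ≠ 0.
  x = 1: f_y(1, y) = 6*y + 12; vanishes at y ∈ {-2}. (1, -2): f_x = 5 ≠ 0.
  x = 2: f_y(2, y) = 2*y + 4; vanishes at y ∈ {-2}. (2, -2): f_x = 0, f = 0 — SINGULAR.
  x = 3: f_y(3, y) = -2*y - 4; vanishes at y ∈ {-2}. (3, -2): f_x = 1 ≠ 0.
  x = 4: f_y(4, y) = -6*y - 12; vanishes at y ∈ {-2}. (4, -2): f_x = 8 ≠ 0.
Only singular point on the grid: (2, -2).
Classify: substitute x = 2 + u, y = -2 + v and expand: f = u**3 - u**2 - 2*u*v**2 + v**2.
No constant or linear terms (consistent with a singular point). Quadratic part: -u**2 + v**2. Cubic part: u**3 - 2*u*v**2.
The quadratic part v**2 - u**2 = (v − u)(v + u) splits into two distinct linear factors, so there are two distinct tangent lines y − -2 = ±(x − 2) — this is a node (ordinary double point).
Classification: node.
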